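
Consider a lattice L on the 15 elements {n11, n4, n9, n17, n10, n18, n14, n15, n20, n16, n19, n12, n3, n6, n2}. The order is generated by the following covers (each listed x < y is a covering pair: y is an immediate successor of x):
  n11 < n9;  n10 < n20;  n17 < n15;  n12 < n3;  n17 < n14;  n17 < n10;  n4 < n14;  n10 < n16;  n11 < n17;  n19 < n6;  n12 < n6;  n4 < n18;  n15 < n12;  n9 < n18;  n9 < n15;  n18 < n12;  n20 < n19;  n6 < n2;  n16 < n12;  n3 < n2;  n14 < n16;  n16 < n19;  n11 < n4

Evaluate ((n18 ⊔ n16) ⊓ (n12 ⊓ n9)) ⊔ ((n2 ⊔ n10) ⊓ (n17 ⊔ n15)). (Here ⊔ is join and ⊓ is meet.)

n15

n18 ∨ n16 = n12
n12 ∧ n9 = n9
n12 ∧ n9 = n9
n2 ∨ n10 = n2
n17 ∨ n15 = n15
n2 ∧ n15 = n15
n9 ∨ n15 = n15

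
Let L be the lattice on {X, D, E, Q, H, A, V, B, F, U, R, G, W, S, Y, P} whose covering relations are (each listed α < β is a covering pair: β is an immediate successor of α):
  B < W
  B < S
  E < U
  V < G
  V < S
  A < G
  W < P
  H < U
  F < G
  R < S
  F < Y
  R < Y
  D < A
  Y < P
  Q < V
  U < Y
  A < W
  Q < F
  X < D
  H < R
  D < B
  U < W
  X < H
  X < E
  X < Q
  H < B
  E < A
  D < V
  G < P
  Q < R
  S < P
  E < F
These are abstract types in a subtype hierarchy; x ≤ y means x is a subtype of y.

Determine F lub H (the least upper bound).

Y

Common upper bounds of {F, H}: P, Y.
The least among these is Y.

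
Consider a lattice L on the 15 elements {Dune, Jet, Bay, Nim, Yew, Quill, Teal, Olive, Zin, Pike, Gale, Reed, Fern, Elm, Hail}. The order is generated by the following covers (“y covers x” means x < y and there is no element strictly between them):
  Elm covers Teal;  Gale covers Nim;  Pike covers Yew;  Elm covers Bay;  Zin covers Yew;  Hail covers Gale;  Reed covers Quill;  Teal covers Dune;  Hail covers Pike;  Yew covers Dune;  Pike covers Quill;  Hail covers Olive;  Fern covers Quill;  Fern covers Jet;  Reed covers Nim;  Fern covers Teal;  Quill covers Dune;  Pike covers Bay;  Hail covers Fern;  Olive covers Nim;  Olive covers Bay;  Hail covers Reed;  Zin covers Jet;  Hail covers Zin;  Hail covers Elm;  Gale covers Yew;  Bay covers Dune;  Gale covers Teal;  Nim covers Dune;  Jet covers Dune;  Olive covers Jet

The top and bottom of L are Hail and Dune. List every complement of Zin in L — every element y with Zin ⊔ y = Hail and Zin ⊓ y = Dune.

Need y with Zin ∨ y = Hail and Zin ∧ y = Dune.
Checking each element gives: Bay, Elm, Nim, Quill, Reed, Teal.

Bay, Elm, Nim, Quill, Reed, Teal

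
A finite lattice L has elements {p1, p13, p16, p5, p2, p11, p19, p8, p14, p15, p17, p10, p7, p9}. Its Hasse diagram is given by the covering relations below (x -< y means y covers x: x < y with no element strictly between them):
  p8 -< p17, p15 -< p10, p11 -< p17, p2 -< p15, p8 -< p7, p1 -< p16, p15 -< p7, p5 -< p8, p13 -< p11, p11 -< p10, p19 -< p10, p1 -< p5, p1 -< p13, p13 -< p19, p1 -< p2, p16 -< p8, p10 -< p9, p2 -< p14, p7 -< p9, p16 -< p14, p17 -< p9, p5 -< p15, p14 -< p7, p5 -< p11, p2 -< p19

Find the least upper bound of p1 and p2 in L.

Common upper bounds of {p1, p2}: p10, p14, p15, p19, p2, p7, p9.
The least among these is p2.

p2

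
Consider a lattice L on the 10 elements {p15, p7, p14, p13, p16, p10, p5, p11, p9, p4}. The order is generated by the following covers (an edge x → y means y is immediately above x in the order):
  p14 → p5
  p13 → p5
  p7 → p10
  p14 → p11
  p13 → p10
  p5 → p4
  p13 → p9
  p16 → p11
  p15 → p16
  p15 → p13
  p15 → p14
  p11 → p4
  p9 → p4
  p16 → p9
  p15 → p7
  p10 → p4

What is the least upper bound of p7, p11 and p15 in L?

Common upper bounds of {p7, p11, p15}: p4.
The least among these is p4.

p4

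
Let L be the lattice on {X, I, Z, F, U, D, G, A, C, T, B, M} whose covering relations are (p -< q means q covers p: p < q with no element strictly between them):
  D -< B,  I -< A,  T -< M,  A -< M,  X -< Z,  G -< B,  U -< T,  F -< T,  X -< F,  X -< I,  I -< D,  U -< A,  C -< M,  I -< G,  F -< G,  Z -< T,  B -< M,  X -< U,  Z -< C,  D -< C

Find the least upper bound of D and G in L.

Common upper bounds of {D, G}: B, M.
The least among these is B.

B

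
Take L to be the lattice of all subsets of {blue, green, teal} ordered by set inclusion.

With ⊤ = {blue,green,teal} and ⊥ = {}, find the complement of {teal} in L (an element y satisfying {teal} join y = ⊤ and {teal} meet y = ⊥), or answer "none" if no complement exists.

Need y with {teal} ∨ y = {blue,green,teal} and {teal} ∧ y = {}.
Checking each element gives: {blue,green}.

{blue,green}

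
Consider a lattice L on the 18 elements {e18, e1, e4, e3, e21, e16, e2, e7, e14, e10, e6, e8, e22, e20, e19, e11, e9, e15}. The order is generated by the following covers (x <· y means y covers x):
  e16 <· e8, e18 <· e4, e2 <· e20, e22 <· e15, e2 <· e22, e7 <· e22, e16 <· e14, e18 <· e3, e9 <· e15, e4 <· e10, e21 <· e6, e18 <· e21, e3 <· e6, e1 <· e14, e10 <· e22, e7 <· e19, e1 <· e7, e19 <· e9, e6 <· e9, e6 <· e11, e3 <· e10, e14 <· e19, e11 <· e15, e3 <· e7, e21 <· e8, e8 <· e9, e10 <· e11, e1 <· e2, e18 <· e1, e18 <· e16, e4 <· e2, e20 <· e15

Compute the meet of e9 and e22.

e7

Common lower bounds of {e9, e22}: e1, e18, e3, e7.
The greatest among these is e7.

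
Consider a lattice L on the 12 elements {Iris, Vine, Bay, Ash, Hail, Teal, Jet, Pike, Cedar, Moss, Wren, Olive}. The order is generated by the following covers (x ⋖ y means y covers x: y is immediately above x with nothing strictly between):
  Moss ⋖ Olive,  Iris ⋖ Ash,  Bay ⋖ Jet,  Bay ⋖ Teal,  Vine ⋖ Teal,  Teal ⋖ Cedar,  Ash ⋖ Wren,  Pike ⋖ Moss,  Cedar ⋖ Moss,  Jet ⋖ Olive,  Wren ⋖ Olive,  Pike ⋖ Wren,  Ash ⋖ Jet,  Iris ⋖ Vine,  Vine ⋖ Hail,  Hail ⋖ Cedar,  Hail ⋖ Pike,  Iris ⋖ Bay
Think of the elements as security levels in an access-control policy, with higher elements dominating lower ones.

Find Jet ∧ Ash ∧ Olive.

Ash

Common lower bounds of {Jet, Ash, Olive}: Ash, Iris.
The greatest among these is Ash.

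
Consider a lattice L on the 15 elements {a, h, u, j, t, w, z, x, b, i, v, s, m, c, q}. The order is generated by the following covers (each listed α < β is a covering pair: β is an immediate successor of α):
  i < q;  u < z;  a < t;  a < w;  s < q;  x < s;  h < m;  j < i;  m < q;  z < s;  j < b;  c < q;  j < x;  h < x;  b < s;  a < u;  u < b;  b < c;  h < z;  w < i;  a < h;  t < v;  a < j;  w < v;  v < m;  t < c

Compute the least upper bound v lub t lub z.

Common upper bounds of {v, t, z}: q.
The least among these is q.

q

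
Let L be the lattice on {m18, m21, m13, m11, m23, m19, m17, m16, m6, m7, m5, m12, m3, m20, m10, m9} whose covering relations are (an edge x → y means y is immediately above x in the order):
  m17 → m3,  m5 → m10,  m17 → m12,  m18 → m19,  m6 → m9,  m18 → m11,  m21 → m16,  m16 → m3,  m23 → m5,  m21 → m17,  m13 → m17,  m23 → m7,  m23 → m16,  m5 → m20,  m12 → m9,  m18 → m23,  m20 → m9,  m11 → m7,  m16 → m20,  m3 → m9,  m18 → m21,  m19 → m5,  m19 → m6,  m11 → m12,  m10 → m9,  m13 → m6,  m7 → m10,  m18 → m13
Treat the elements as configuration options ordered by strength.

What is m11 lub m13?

Common upper bounds of {m11, m13}: m12, m9.
The least among these is m12.

m12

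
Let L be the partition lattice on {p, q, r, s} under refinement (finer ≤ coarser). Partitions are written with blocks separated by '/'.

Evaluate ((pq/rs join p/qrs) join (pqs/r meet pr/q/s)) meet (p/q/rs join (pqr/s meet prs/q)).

prs/q

pq/rs ∨ p/qrs = pqrs
pqs/r ∧ pr/q/s = p/q/r/s
pqrs ∨ p/q/r/s = pqrs
pqr/s ∧ prs/q = pr/q/s
p/q/rs ∨ pr/q/s = prs/q
pqrs ∧ prs/q = prs/q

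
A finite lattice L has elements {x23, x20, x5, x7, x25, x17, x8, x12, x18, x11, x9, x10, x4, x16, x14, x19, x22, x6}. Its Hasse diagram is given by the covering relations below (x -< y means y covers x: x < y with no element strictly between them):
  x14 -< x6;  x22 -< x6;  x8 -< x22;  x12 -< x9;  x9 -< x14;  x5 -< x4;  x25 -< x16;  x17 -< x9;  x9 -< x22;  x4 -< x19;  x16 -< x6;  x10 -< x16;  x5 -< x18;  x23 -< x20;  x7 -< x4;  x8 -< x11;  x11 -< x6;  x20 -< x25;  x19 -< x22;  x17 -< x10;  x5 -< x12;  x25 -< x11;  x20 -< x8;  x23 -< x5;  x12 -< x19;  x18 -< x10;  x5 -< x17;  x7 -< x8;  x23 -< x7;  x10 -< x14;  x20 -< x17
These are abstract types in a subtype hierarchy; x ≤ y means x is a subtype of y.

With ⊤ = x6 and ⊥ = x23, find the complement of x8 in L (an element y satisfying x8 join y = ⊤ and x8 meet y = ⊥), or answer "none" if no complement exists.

Need y with x8 ∨ y = x6 and x8 ∧ y = x23.
Checking each element gives: x18.

x18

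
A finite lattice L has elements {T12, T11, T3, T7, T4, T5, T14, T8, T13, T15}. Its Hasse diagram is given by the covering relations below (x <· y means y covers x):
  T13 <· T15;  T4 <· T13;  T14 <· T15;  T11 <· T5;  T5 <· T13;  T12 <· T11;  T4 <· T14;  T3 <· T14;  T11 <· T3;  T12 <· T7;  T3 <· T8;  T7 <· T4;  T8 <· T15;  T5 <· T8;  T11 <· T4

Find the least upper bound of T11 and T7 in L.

T4

Common upper bounds of {T11, T7}: T13, T14, T15, T4.
The least among these is T4.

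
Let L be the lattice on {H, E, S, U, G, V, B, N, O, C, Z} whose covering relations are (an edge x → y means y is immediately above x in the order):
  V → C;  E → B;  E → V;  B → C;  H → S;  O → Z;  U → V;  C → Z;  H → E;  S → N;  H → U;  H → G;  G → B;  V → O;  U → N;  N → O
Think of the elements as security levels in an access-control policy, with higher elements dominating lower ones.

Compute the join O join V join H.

Common upper bounds of {O, V, H}: O, Z.
The least among these is O.

O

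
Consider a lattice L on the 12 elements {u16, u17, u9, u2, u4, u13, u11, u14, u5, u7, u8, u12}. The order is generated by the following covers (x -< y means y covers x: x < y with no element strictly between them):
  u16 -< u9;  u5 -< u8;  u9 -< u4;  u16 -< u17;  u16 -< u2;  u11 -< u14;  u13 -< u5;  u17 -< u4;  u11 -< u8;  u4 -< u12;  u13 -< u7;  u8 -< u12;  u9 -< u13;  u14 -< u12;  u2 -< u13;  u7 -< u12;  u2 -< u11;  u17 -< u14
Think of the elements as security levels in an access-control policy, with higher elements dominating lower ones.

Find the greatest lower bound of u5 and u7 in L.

Common lower bounds of {u5, u7}: u13, u16, u2, u9.
The greatest among these is u13.

u13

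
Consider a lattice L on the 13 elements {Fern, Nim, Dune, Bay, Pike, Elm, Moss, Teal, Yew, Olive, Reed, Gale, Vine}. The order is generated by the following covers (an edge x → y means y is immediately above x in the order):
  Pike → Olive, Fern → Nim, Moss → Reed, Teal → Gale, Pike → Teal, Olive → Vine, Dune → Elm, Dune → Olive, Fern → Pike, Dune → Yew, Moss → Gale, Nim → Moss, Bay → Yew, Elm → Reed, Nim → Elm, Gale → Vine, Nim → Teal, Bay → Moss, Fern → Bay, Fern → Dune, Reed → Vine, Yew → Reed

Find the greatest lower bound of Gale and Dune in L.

Common lower bounds of {Gale, Dune}: Fern.
The greatest among these is Fern.

Fern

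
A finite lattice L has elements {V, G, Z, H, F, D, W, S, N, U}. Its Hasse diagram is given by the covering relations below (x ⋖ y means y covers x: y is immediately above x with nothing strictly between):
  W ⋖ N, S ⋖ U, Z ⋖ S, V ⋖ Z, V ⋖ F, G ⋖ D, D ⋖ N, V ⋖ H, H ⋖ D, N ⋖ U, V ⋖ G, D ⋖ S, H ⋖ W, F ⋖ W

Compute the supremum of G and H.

Common upper bounds of {G, H}: D, N, S, U.
The least among these is D.

D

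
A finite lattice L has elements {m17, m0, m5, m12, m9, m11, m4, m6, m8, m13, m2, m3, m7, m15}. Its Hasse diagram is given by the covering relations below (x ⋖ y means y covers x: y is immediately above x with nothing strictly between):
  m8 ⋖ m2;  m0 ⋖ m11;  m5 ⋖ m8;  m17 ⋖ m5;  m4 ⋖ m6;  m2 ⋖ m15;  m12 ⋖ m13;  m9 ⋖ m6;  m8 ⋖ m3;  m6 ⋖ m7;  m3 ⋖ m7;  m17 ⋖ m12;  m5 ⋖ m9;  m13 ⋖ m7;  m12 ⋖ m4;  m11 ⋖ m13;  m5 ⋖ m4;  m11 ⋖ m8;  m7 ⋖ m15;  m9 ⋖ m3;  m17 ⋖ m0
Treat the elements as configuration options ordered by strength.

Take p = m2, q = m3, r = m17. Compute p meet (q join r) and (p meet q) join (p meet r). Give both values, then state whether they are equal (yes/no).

m8; m8; yes

q join r = m3, so p meet (q join r) = m2 meet m3 = m8.
p meet q = m8 and p meet r = m17, so (p meet q) join (p meet r) = m8 join m17 = m8.
Equal: yes.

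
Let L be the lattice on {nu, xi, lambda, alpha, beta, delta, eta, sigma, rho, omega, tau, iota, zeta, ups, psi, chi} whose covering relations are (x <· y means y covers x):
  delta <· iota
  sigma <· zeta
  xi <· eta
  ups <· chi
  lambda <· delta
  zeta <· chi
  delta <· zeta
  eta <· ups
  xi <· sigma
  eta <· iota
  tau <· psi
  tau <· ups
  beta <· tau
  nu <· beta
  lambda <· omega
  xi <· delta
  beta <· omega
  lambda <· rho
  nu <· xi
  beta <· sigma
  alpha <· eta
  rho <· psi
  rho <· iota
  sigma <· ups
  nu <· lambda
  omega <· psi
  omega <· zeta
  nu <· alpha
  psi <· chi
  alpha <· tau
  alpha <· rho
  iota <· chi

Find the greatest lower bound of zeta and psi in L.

omega

Common lower bounds of {zeta, psi}: beta, lambda, nu, omega.
The greatest among these is omega.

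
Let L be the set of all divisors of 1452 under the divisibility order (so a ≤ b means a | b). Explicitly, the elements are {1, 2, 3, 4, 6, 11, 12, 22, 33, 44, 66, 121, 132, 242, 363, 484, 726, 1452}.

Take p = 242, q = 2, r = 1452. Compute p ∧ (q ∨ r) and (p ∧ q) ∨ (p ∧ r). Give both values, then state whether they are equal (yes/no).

242; 242; yes

q ∨ r = 1452, so p ∧ (q ∨ r) = 242 ∧ 1452 = 242.
p ∧ q = 2 and p ∧ r = 242, so (p ∧ q) ∨ (p ∧ r) = 2 ∨ 242 = 242.
Equal: yes.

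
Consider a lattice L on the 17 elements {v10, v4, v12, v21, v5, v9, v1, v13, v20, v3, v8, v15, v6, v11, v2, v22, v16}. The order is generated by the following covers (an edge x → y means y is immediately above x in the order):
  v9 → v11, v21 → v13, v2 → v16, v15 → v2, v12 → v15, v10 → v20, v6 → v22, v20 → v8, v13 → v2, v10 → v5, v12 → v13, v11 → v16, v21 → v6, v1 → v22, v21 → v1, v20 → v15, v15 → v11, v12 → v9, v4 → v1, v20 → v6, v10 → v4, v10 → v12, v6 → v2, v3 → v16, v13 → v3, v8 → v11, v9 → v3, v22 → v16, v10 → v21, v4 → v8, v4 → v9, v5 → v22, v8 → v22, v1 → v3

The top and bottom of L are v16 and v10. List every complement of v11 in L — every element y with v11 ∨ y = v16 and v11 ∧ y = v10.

v21, v5

Need y with v11 ∨ y = v16 and v11 ∧ y = v10.
Checking each element gives: v21, v5.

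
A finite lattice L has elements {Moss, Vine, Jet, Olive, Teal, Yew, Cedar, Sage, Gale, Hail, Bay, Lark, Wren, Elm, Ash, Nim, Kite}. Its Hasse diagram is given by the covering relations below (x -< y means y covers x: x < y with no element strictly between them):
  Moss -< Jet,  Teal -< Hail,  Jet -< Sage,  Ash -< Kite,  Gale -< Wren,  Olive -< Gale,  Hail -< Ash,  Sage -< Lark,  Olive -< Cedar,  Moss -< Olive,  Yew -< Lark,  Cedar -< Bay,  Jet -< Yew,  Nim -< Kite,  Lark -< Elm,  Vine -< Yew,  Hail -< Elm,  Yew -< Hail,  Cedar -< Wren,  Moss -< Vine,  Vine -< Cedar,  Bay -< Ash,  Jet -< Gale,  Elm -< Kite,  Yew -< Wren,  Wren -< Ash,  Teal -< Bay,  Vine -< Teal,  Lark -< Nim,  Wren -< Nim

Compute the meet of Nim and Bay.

Cedar

Common lower bounds of {Nim, Bay}: Cedar, Moss, Olive, Vine.
The greatest among these is Cedar.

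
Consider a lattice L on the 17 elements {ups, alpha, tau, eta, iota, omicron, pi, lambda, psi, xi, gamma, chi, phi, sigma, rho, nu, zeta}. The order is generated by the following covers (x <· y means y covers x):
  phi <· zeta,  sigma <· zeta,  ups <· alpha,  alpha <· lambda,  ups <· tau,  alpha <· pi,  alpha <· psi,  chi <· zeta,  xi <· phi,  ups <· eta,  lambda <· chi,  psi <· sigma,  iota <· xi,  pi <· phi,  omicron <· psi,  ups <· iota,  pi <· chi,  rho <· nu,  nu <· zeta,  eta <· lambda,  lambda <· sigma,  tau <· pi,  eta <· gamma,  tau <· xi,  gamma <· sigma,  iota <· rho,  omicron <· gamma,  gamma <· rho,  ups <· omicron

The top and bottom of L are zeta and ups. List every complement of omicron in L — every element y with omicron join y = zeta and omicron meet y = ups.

Need y with omicron ∨ y = zeta and omicron ∧ y = ups.
Checking each element gives: chi, phi, pi, tau, xi.

chi, phi, pi, tau, xi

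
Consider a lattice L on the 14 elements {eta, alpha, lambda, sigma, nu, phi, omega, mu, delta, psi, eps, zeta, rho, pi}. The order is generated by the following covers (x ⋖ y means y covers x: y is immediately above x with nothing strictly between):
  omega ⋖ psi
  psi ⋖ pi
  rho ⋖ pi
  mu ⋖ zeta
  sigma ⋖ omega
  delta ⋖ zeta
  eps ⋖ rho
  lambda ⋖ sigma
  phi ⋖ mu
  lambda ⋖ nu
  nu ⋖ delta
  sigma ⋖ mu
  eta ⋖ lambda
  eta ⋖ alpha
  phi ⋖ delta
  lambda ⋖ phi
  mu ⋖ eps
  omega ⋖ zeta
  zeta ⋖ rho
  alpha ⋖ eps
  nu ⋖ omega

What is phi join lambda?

phi

Common upper bounds of {phi, lambda}: delta, eps, mu, phi, pi, rho, zeta.
The least among these is phi.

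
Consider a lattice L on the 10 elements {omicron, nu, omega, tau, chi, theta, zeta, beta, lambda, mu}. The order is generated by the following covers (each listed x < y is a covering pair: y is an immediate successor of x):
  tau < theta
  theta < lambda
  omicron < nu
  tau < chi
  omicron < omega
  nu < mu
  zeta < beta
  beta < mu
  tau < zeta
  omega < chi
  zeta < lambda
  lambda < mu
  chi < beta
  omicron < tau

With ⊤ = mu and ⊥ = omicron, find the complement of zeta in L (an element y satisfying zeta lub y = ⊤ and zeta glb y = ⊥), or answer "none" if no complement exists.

Need y with zeta ∨ y = mu and zeta ∧ y = omicron.
Checking each element gives: nu.

nu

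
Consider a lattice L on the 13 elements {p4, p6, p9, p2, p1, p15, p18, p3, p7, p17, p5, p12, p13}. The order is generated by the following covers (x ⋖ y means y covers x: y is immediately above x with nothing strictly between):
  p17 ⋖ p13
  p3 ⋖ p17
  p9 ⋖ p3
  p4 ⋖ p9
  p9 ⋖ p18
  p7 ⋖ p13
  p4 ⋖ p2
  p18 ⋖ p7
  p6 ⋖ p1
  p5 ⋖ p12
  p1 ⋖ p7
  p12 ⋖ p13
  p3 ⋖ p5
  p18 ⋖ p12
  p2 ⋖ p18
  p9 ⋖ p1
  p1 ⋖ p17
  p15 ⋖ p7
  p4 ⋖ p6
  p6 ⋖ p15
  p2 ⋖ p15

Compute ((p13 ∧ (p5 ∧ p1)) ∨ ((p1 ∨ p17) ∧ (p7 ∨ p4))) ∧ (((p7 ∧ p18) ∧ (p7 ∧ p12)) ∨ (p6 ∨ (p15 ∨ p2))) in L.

p1

p5 ∧ p1 = p9
p13 ∧ p9 = p9
p1 ∨ p17 = p17
p7 ∨ p4 = p7
p17 ∧ p7 = p1
p9 ∨ p1 = p1
p7 ∧ p18 = p18
p7 ∧ p12 = p18
p18 ∧ p18 = p18
p15 ∨ p2 = p15
p6 ∨ p15 = p15
p18 ∨ p15 = p7
p1 ∧ p7 = p1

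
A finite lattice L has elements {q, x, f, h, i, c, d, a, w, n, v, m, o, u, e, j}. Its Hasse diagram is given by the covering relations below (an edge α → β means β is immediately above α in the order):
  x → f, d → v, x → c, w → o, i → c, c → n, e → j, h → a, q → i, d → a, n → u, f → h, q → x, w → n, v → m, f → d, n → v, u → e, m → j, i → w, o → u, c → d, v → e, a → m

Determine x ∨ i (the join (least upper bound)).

Common upper bounds of {x, i}: a, c, d, e, j, m, n, u, v.
The least among these is c.

c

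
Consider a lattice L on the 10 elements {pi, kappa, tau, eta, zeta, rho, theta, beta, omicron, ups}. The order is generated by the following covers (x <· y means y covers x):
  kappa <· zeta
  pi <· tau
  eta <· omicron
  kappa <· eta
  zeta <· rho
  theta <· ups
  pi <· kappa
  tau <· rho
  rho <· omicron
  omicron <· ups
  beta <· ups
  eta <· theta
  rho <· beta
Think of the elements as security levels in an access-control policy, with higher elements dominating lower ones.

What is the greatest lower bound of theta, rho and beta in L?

Common lower bounds of {theta, rho, beta}: kappa, pi.
The greatest among these is kappa.

kappa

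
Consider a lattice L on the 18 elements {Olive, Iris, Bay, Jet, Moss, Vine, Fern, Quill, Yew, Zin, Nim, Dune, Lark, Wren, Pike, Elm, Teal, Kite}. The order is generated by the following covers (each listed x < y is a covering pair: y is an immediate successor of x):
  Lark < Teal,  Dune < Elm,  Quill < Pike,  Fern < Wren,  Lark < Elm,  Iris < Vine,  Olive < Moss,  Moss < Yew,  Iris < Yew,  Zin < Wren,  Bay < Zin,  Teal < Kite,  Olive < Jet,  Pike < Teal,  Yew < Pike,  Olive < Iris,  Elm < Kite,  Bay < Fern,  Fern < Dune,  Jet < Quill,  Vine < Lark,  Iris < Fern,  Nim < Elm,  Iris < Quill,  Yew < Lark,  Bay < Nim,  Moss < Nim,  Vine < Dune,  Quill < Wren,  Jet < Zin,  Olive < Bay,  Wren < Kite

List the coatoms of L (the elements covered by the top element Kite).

Elm, Teal, Wren

The coatoms are exactly the elements covered by Kite: Elm, Teal, Wren.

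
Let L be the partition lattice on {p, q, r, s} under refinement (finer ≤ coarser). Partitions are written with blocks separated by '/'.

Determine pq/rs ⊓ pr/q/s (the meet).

p/q/r/s

The meet (common refinement) of pq/rs and pr/q/s intersects blocks pairwise, giving p/q/r/s.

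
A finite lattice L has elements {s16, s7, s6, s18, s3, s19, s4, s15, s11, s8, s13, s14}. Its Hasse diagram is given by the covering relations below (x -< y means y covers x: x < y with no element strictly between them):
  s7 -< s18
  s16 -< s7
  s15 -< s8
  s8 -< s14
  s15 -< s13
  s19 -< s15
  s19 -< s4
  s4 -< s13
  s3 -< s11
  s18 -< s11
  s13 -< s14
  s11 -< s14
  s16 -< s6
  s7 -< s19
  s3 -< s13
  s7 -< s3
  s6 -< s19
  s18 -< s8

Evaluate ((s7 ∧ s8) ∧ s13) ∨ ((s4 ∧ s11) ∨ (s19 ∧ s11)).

s7

s7 ∧ s8 = s7
s7 ∧ s13 = s7
s4 ∧ s11 = s7
s19 ∧ s11 = s7
s7 ∨ s7 = s7
s7 ∨ s7 = s7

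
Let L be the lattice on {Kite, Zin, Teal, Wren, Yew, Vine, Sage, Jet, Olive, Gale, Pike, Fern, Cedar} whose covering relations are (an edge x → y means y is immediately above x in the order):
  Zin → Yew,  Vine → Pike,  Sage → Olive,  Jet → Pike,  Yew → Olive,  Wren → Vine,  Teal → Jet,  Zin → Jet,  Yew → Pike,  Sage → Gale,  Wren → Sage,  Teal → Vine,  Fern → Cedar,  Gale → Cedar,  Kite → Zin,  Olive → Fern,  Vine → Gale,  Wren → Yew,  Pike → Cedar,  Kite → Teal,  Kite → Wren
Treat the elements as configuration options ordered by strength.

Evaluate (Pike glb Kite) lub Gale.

Gale

Pike ∧ Kite = Kite
Kite ∨ Gale = Gale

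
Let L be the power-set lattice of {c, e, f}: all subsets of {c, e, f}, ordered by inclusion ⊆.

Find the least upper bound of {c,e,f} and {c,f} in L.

{c,e,f}

Common upper bounds of {{c,e,f}, {c,f}}: {c,e,f}.
The least among these is {c,e,f}.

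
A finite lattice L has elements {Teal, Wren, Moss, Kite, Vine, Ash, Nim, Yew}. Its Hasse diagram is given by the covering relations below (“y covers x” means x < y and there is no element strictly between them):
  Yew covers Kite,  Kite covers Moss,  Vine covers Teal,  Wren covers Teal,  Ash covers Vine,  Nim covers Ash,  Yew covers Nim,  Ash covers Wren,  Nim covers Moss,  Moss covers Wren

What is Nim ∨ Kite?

Common upper bounds of {Nim, Kite}: Yew.
The least among these is Yew.

Yew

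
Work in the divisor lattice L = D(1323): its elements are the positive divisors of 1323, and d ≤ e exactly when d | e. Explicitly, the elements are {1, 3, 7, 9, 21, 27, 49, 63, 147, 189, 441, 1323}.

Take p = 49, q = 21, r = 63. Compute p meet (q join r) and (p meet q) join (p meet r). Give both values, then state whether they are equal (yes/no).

7; 7; yes

q join r = 63, so p meet (q join r) = 49 meet 63 = 7.
p meet q = 7 and p meet r = 7, so (p meet q) join (p meet r) = 7 join 7 = 7.
Equal: yes.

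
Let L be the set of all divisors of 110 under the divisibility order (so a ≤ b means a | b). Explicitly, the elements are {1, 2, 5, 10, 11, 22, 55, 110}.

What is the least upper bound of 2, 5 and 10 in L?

10

In the divisibility order, the join is the least common multiple: lcm(2, 5, 10) = 10.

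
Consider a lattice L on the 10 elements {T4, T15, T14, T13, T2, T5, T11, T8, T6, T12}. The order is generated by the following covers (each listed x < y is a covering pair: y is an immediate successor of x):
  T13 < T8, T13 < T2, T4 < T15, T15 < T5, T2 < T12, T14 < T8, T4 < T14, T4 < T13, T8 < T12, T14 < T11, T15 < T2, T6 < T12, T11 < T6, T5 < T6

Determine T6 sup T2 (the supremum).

Common upper bounds of {T6, T2}: T12.
The least among these is T12.

T12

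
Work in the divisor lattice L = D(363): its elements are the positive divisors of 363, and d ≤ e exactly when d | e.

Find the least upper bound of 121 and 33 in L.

In the divisibility order, the join is the least common multiple: lcm(121, 33) = 363.

363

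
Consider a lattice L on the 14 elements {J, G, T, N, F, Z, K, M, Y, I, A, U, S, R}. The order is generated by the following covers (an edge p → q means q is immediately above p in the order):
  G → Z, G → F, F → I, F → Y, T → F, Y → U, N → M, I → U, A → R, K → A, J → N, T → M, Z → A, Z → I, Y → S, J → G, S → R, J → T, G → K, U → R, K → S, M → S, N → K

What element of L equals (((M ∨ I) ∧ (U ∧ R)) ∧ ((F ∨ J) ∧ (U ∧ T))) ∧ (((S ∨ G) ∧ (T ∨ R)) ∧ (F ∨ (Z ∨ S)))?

M ∨ I = R
U ∧ R = U
R ∧ U = U
F ∨ J = F
U ∧ T = T
F ∧ T = T
U ∧ T = T
S ∨ G = S
T ∨ R = R
S ∧ R = S
Z ∨ S = R
F ∨ R = R
S ∧ R = S
T ∧ S = T

T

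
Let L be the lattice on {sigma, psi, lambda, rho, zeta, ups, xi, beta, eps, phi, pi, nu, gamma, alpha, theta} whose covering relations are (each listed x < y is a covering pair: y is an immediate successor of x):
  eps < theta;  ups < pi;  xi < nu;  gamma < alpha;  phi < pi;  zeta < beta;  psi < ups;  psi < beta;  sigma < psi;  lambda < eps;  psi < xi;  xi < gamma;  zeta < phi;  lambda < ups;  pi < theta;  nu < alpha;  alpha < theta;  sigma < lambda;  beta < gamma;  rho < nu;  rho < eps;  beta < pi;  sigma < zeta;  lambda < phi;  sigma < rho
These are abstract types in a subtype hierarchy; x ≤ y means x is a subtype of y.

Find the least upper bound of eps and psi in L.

theta

Common upper bounds of {eps, psi}: theta.
The least among these is theta.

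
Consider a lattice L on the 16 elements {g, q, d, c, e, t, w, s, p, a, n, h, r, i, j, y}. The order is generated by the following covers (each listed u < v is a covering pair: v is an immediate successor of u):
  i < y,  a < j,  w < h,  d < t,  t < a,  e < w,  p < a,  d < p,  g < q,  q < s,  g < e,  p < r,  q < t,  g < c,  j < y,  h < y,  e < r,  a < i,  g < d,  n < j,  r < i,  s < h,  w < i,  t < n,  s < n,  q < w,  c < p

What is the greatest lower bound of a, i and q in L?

Common lower bounds of {a, i, q}: g, q.
The greatest among these is q.

q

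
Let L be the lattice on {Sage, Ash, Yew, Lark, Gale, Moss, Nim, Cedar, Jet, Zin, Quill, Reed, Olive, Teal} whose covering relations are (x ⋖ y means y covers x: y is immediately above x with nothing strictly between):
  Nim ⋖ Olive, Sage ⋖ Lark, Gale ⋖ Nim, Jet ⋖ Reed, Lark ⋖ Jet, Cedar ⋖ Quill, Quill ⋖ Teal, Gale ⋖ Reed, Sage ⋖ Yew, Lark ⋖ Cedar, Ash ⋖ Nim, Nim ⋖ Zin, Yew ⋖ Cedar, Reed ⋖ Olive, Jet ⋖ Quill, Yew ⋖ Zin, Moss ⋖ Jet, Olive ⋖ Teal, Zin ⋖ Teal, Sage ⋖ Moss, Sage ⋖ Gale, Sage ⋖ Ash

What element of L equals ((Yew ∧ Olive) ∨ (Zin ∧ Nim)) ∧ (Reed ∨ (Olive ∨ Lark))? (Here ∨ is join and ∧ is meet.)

Yew ∧ Olive = Sage
Zin ∧ Nim = Nim
Sage ∨ Nim = Nim
Olive ∨ Lark = Olive
Reed ∨ Olive = Olive
Nim ∧ Olive = Nim

Nim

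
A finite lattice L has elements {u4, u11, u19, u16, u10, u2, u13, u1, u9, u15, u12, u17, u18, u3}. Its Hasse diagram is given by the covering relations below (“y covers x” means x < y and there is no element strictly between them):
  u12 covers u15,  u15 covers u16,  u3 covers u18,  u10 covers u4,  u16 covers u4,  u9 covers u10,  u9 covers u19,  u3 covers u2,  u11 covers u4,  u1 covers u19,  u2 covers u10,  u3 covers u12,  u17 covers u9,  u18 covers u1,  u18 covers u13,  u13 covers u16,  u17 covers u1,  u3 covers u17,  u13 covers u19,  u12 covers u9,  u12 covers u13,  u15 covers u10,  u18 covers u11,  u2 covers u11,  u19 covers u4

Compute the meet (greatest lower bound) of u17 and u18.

u1

Common lower bounds of {u17, u18}: u1, u19, u4.
The greatest among these is u1.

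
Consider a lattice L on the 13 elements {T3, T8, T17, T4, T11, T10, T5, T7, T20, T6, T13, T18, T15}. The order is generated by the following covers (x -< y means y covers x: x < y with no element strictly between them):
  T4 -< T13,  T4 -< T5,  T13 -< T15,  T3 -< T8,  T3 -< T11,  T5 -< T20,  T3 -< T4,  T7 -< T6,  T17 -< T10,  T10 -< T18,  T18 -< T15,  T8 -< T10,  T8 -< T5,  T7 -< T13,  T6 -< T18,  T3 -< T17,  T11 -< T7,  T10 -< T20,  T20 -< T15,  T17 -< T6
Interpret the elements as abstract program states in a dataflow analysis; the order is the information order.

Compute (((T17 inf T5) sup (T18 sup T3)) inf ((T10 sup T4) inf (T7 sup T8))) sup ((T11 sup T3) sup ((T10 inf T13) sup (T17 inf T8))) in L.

T17 ∧ T5 = T3
T18 ∨ T3 = T18
T3 ∨ T18 = T18
T10 ∨ T4 = T20
T7 ∨ T8 = T18
T20 ∧ T18 = T10
T18 ∧ T10 = T10
T11 ∨ T3 = T11
T10 ∧ T13 = T3
T17 ∧ T8 = T3
T3 ∨ T3 = T3
T11 ∨ T3 = T11
T10 ∨ T11 = T18

T18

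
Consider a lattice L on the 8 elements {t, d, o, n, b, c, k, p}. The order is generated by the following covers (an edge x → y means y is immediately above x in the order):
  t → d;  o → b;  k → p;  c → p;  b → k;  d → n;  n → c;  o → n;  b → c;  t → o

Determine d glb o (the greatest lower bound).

t

Common lower bounds of {d, o}: t.
The greatest among these is t.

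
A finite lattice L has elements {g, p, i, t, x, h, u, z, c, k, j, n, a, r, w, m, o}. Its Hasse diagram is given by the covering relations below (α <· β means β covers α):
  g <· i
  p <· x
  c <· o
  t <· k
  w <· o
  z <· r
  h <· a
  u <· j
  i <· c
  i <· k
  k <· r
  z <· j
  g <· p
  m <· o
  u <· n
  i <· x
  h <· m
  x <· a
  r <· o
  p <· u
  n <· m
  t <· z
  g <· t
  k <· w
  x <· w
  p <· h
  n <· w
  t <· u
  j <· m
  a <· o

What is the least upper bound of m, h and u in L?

Common upper bounds of {m, h, u}: m, o.
The least among these is m.

m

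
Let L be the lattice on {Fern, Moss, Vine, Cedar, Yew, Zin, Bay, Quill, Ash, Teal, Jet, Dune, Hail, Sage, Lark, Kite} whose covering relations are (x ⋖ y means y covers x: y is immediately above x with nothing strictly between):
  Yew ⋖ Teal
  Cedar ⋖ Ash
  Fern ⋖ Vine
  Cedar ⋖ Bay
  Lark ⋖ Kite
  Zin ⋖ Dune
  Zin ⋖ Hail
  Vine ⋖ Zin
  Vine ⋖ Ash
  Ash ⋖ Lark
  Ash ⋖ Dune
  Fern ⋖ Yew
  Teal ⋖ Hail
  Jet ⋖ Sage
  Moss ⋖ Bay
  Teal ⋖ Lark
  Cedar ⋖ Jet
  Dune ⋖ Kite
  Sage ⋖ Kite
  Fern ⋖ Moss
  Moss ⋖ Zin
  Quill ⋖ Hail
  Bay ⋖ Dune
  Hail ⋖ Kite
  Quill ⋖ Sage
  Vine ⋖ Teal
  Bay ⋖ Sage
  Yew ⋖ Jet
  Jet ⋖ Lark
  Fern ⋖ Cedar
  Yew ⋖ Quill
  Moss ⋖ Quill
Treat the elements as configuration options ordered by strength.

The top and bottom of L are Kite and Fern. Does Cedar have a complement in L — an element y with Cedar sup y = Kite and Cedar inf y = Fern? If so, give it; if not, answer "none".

Need y with Cedar ∨ y = Kite and Cedar ∧ y = Fern.
Checking each element gives: Hail.

Hail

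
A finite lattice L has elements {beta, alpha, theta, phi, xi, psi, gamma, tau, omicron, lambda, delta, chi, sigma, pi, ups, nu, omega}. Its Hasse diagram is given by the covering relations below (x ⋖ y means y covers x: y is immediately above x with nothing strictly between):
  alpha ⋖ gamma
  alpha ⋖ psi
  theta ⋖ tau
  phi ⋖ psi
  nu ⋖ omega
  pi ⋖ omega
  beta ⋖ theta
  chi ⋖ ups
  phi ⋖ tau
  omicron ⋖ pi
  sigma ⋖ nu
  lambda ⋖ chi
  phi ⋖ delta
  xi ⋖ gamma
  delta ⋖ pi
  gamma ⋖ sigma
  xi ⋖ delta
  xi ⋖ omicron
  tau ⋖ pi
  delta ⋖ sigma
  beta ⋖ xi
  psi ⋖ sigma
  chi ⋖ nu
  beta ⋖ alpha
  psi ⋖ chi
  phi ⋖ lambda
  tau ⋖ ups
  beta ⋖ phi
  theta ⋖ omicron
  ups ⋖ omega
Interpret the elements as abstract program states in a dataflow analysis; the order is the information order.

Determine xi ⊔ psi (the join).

sigma

Common upper bounds of {xi, psi}: nu, omega, sigma.
The least among these is sigma.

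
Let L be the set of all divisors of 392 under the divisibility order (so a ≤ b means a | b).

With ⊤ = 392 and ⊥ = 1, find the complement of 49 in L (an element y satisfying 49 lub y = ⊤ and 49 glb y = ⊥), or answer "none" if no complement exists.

8

Need y with 49 ∨ y = 392 and 49 ∧ y = 1.
Checking each element gives: 8.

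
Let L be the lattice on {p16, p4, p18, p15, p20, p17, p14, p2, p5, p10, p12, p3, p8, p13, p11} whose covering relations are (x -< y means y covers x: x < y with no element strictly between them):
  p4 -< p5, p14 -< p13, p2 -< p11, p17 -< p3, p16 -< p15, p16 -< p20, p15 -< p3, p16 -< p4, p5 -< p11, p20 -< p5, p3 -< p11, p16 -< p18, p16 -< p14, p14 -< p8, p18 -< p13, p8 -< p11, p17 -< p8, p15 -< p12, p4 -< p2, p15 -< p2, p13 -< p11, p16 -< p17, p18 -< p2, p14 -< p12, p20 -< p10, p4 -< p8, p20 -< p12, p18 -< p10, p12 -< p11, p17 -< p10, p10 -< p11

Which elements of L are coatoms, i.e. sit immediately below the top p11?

p10, p12, p13, p2, p3, p5, p8

The coatoms are exactly the elements covered by p11: p10, p12, p13, p2, p3, p5, p8.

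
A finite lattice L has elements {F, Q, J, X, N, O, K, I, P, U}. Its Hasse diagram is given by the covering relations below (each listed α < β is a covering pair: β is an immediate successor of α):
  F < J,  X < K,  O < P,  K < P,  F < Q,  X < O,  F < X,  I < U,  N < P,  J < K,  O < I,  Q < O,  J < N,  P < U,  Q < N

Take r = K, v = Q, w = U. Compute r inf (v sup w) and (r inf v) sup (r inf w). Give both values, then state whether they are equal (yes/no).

K; K; yes

v sup w = U, so r inf (v sup w) = K inf U = K.
r inf v = F and r inf w = K, so (r inf v) sup (r inf w) = F sup K = K.
Equal: yes.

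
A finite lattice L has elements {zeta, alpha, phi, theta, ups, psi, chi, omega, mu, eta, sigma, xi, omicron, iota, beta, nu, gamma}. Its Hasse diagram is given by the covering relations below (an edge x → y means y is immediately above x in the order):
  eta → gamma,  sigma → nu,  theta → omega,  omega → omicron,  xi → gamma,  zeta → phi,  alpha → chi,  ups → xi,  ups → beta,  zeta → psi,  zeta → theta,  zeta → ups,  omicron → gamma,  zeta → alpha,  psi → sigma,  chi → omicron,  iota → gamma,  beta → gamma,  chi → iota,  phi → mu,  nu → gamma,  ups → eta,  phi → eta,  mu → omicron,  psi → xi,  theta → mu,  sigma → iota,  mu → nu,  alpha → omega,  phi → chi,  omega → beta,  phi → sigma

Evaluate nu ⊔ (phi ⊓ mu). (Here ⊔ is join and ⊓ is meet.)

nu

phi ∧ mu = phi
nu ∨ phi = nu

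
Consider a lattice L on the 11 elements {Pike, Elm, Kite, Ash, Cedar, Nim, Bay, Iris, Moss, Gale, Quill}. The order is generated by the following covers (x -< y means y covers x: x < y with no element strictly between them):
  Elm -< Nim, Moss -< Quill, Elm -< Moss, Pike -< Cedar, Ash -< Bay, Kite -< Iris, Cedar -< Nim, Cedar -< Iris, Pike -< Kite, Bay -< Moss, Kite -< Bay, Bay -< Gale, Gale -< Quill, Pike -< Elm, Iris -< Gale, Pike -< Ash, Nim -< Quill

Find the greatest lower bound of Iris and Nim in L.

Cedar

Common lower bounds of {Iris, Nim}: Cedar, Pike.
The greatest among these is Cedar.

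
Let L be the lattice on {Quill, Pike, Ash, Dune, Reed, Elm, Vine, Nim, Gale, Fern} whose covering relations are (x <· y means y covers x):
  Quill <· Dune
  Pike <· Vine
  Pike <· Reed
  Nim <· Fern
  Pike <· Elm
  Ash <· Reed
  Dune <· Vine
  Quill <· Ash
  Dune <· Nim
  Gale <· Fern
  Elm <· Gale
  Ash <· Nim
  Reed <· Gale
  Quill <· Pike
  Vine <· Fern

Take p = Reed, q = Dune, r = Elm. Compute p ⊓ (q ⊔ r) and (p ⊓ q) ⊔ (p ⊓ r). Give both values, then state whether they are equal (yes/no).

Reed; Pike; no

q ⊔ r = Fern, so p ⊓ (q ⊔ r) = Reed ⊓ Fern = Reed.
p ⊓ q = Quill and p ⊓ r = Pike, so (p ⊓ q) ⊔ (p ⊓ r) = Quill ⊔ Pike = Pike.
Equal: no.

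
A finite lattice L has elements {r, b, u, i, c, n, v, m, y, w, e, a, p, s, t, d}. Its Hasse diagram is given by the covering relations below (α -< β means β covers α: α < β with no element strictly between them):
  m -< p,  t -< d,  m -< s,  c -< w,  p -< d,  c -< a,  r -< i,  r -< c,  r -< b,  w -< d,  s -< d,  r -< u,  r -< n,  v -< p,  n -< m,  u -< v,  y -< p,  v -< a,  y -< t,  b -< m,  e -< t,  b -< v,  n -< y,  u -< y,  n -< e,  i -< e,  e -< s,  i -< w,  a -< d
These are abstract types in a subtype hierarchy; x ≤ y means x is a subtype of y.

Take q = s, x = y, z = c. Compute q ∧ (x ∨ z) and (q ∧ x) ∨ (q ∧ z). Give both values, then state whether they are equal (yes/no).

s; n; no

x ∨ z = d, so q ∧ (x ∨ z) = s ∧ d = s.
q ∧ x = n and q ∧ z = r, so (q ∧ x) ∨ (q ∧ z) = n ∨ r = n.
Equal: no.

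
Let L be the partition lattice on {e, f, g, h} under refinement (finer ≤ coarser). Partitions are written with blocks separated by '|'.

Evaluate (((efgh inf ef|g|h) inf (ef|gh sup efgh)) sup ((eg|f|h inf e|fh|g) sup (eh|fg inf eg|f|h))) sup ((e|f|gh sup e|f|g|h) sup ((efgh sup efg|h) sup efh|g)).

efgh

efgh ∧ ef|g|h = ef|g|h
ef|gh ∨ efgh = efgh
ef|g|h ∧ efgh = ef|g|h
eg|f|h ∧ e|fh|g = e|f|g|h
eh|fg ∧ eg|f|h = e|f|g|h
e|f|g|h ∨ e|f|g|h = e|f|g|h
ef|g|h ∨ e|f|g|h = ef|g|h
e|f|gh ∨ e|f|g|h = e|f|gh
efgh ∨ efg|h = efgh
efgh ∨ efh|g = efgh
e|f|gh ∨ efgh = efgh
ef|g|h ∨ efgh = efgh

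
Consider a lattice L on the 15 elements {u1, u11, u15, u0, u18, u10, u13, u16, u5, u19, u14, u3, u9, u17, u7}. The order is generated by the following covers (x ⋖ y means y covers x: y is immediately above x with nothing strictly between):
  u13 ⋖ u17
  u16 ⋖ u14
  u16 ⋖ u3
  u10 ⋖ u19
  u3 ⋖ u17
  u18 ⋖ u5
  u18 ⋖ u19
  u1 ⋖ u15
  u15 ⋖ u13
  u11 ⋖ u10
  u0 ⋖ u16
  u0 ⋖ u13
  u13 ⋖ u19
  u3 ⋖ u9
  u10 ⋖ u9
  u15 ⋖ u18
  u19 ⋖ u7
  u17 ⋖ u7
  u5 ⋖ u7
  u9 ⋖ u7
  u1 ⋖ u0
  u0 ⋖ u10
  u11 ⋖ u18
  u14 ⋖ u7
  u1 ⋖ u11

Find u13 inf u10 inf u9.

Common lower bounds of {u13, u10, u9}: u0, u1.
The greatest among these is u0.

u0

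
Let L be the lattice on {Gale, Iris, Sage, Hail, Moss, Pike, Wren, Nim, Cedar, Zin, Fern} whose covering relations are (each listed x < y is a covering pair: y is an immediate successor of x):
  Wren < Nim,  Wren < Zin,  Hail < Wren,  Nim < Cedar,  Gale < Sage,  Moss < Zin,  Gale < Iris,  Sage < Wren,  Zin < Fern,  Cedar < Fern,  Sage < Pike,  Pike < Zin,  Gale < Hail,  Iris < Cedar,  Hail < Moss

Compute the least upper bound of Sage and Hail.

Wren

Common upper bounds of {Sage, Hail}: Cedar, Fern, Nim, Wren, Zin.
The least among these is Wren.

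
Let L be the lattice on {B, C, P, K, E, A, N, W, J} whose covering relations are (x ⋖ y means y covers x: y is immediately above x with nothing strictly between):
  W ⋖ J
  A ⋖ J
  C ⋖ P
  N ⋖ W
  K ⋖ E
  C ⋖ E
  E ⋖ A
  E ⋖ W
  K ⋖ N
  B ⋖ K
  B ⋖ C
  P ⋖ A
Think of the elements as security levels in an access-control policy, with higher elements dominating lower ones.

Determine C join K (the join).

Common upper bounds of {C, K}: A, E, J, W.
The least among these is E.

E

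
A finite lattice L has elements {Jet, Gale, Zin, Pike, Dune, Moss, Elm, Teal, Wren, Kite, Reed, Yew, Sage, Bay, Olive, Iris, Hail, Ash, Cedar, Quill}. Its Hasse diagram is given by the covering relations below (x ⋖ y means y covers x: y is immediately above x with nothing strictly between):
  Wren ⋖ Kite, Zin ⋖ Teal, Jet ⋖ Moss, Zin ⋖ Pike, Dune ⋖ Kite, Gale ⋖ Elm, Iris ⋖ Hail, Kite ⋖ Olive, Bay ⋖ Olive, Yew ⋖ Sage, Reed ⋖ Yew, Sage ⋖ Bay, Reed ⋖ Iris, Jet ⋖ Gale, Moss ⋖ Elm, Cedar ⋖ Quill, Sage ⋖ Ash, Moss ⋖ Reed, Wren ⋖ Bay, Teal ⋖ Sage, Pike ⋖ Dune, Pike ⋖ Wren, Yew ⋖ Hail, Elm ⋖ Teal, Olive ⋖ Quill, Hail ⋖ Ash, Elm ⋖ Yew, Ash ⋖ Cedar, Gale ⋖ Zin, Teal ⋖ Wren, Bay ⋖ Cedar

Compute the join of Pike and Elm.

Wren

Common upper bounds of {Pike, Elm}: Bay, Cedar, Kite, Olive, Quill, Wren.
The least among these is Wren.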